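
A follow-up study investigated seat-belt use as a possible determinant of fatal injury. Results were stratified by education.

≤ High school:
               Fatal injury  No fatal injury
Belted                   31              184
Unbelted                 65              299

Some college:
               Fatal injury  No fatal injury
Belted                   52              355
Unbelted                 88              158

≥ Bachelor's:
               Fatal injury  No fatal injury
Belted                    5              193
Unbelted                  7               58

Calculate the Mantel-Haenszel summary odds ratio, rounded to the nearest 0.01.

0.40

OR_MH = Σ(aᵢdᵢ/nᵢ) / Σ(bᵢcᵢ/nᵢ), where nᵢ is the stratum total.
Stratum 1 (≤ High school): n = 579; a·d/n = 31·299/579 = 16.0086; b·c/n = 184·65/579 = 20.6563
Stratum 2 (Some college): n = 653; a·d/n = 52·158/653 = 12.5819; b·c/n = 355·88/653 = 47.8407
Stratum 3 (≥ Bachelor's): n = 263; a·d/n = 5·58/263 = 1.1027; b·c/n = 193·7/263 = 5.1369
OR_MH = (16.0086 + 12.5819 + 1.1027) / (20.6563 + 47.8407 + 5.1369) = 29.6932 / 73.6339 = 0.40325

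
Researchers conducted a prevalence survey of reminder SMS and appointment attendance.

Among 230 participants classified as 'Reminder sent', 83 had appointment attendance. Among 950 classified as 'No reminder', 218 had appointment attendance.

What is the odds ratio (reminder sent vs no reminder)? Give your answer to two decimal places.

From the description: a = 83, b = 147, c = 218, d = 732.
OR = (a·d)/(b·c) = (83 × 732) / (147 × 218) = 60756 / 32046 = 1.89590
The odds of appointment attendance are about 1.90 times as high in the reminder sent group.

1.90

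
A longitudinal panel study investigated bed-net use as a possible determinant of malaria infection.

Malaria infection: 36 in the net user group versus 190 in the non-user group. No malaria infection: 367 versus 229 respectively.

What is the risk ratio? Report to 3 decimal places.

From the description: a = 36, b = 367, c = 190, d = 229.
Risk in exposed = 36/403 = 0.08933; risk in unexposed = 190/419 = 0.45346.
RR = 0.08933 / 0.45346 = 0.19700
The risk is 80% lower among the exposed than among the unexposed.

0.197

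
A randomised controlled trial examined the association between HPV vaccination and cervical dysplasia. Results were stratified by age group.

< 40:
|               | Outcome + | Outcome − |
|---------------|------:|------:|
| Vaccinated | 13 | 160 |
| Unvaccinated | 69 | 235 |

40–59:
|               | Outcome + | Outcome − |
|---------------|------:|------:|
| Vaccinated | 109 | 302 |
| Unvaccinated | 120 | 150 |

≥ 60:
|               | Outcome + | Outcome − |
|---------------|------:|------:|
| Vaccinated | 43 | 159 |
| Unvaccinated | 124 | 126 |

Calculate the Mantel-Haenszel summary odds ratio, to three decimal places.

OR_MH = Σ(aᵢdᵢ/nᵢ) / Σ(bᵢcᵢ/nᵢ), where nᵢ is the stratum total.
Stratum 1 (< 40): n = 477; a·d/n = 13·235/477 = 6.4046; b·c/n = 160·69/477 = 23.1447
Stratum 2 (40–59): n = 681; a·d/n = 109·150/681 = 24.0088; b·c/n = 302·120/681 = 53.2159
Stratum 3 (≥ 60): n = 452; a·d/n = 43·126/452 = 11.9867; b·c/n = 159·124/452 = 43.6195
OR_MH = (6.4046 + 24.0088 + 11.9867) / (23.1447 + 53.2159 + 43.6195) = 42.4001 / 119.9800 = 0.35339

0.353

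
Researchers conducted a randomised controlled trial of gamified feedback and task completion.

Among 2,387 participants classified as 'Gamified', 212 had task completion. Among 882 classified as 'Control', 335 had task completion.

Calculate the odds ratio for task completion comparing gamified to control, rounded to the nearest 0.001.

From the description: a = 212, b = 2175, c = 335, d = 547.
OR = (a·d)/(b·c) = (212 × 547) / (2175 × 335) = 115964 / 728625 = 0.15915
Exposure is associated with lower odds of task completion (OR = 0.16 < 1).

0.159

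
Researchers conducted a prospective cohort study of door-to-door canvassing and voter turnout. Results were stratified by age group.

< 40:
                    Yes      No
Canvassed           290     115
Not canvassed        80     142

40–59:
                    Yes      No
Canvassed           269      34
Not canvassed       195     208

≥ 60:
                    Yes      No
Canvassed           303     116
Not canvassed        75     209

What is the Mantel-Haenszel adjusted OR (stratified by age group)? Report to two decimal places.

6.45

OR_MH = Σ(aᵢdᵢ/nᵢ) / Σ(bᵢcᵢ/nᵢ), where nᵢ is the stratum total.
Stratum 1 (< 40): n = 627; a·d/n = 290·142/627 = 65.6778; b·c/n = 115·80/627 = 14.6730
Stratum 2 (40–59): n = 706; a·d/n = 269·208/706 = 79.2521; b·c/n = 34·195/706 = 9.3909
Stratum 3 (≥ 60): n = 703; a·d/n = 303·209/703 = 90.0811; b·c/n = 116·75/703 = 12.3755
OR_MH = (65.6778 + 79.2521 + 90.0811) / (14.6730 + 9.3909 + 12.3755) = 235.0110 / 36.4395 = 6.44935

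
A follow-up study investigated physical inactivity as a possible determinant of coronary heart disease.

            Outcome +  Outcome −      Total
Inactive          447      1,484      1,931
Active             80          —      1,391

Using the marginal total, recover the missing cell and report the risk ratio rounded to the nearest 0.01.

The missing cell is in the unexposed row: 1391 − 80 = 1311.
So a = 447, b = 1484, c = 80, d = 1311.
RR = [a/(a+b)] / [c/(c+d)] = (447/1931) / (80/1391) = 0.23149/0.05751 = 4.02497

4.02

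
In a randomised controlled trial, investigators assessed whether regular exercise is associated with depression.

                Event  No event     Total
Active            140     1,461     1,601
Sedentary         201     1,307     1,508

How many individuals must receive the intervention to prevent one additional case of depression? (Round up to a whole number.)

22

Risk in treated group = 140/1601 = 0.08745; risk in control = 201/1508 = 0.13329.
Absolute risk reduction = 0.13329 − 0.08745 = 0.04584
NNT = 1 / ARR = 1 / 0.04584 = 21.813 → round up → 22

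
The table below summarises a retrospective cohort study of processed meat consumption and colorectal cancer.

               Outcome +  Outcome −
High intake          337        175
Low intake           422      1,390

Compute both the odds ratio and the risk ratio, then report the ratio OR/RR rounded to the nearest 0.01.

2.24

Cells: a = 337, b = 175, c = 422, d = 1390.
OR = (337·1390)/(175·422) = 468430/73850 = 6.34299
Risk in exposed = 337/512 = 0.65820; risk in unexposed = 422/1812 = 0.23289; RR = 2.82622
OR/RR = 6.34299 / 2.82622 = 2.24434
The outcome is not rare, so the OR lies further from 1 than the RR.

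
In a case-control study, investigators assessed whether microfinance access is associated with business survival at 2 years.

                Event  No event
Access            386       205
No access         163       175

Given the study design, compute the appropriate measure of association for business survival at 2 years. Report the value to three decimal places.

2.022

Cells: a = 386, b = 205, c = 163, d = 175.
This is a case-control study: participants were sampled on outcome status, so risks in the source population cannot be estimated directly — relative risk is not valid here. The odds ratio is the appropriate measure.
OR = (a·d)/(b·c) = (386 × 175) / (205 × 163) = 67550 / 33415 = 2.02155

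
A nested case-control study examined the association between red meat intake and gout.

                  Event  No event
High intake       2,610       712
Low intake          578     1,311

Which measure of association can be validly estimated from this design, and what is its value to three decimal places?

8.314

Cells: a = 2610, b = 712, c = 578, d = 1311.
This is a nested case-control study: participants were sampled on outcome status, so risks in the source population cannot be estimated directly — relative risk is not valid here. The odds ratio is the appropriate measure.
OR = (a·d)/(b·c) = (2610 × 1311) / (712 × 578) = 3421710 / 411536 = 8.31449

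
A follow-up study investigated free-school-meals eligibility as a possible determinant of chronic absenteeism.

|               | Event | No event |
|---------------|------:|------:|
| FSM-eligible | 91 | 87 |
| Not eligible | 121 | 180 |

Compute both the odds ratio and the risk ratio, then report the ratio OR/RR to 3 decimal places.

1.224

Cells: a = 91, b = 87, c = 121, d = 180.
OR = (91·180)/(87·121) = 16380/10527 = 1.55600
Risk in exposed = 91/178 = 0.51124; risk in unexposed = 121/301 = 0.40199; RR = 1.27175
OR/RR = 1.55600 / 1.27175 = 1.22351
The outcome is not rare, so the OR lies further from 1 than the RR.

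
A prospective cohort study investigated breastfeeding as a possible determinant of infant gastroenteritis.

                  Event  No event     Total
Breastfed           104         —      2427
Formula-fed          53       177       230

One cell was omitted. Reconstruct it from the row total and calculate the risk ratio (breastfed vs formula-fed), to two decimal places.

The missing cell is in the exposed row: 2427 − 104 = 2323.
So a = 104, b = 2323, c = 53, d = 177.
RR = [a/(a+b)] / [c/(c+d)] = (104/2427) / (53/230) = 0.04285/0.23043 = 0.18596

0.19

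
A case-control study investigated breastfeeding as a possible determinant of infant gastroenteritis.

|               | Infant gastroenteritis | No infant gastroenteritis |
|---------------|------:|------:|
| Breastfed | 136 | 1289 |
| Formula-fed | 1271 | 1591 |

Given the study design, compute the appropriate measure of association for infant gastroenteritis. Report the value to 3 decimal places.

0.132

Cells: a = 136, b = 1289, c = 1271, d = 1591.
This is a case-control study: participants were sampled on outcome status, so risks in the source population cannot be estimated directly — relative risk is not valid here. The odds ratio is the appropriate measure.
OR = (a·d)/(b·c) = (136 × 1591) / (1289 × 1271) = 216376 / 1638319 = 0.13207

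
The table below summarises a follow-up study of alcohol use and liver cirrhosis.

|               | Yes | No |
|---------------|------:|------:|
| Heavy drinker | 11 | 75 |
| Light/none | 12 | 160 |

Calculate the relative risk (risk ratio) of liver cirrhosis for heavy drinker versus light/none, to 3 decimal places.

1.833

Cells: a = 11, b = 75, c = 12, d = 160.
Risk in exposed = 11/86 = 0.12791; risk in unexposed = 12/172 = 0.06977.
RR = 0.12791 / 0.06977 = 1.83333
The risk among the exposed is 1.83 times that among the unexposed.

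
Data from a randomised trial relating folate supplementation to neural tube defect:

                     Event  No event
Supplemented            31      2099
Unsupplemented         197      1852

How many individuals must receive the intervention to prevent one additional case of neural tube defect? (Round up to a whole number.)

13

Risk in treated group = 31/2130 = 0.01455; risk in control = 197/2049 = 0.09614.
Absolute risk reduction = 0.09614 − 0.01455 = 0.08159
NNT = 1 / ARR = 1 / 0.08159 = 12.256 → round up → 13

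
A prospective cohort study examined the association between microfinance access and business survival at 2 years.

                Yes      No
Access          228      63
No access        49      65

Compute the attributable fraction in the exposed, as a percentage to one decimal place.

Cells: a = 228, b = 63, c = 49, d = 65.
Risk in exposed = 228/291 = 0.78351; risk in unexposed = 49/114 = 0.42982.
RR = 0.78351/0.42982 = 1.82285
AR% = (RR − 1)/RR × 100 = (1.82285 − 1)/1.82285 × 100 = 45.1408%

45.1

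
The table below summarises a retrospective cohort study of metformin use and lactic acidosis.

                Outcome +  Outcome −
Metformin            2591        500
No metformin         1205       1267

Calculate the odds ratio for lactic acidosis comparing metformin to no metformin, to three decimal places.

Cells: a = 2591, b = 500, c = 1205, d = 1267.
OR = (a·d)/(b·c) = (2591 × 1267) / (500 × 1205) = 3282797 / 602500 = 5.44863
The odds of lactic acidosis are about 5.45 times as high in the metformin group.

5.449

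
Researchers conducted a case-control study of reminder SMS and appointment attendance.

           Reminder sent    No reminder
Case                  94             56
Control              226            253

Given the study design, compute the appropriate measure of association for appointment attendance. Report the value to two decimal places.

Reading the table with exposure as columns: a = 94 (Reminder sent, case), b = 226 (Reminder sent, non-case), c = 56 (No reminder, case), d = 253.
This is a case-control study: participants were sampled on outcome status, so risks in the source population cannot be estimated directly — relative risk is not valid here. The odds ratio is the appropriate measure.
OR = (a·d)/(b·c) = (94 × 253) / (226 × 56) = 23782 / 12656 = 1.87911

1.88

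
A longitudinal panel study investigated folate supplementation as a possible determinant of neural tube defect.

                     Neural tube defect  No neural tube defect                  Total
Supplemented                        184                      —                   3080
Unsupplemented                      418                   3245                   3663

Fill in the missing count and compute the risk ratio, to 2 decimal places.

The missing cell is in the exposed row: 3080 − 184 = 2896.
So a = 184, b = 2896, c = 418, d = 3245.
RR = [a/(a+b)] / [c/(c+d)] = (184/3080) / (418/3663) = 0.05974/0.11411 = 0.52351

0.52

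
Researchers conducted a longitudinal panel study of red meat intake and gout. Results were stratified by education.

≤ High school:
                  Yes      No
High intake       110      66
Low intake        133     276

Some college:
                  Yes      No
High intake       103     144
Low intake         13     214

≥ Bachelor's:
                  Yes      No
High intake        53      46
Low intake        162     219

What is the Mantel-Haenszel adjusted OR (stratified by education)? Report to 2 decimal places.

3.56

OR_MH = Σ(aᵢdᵢ/nᵢ) / Σ(bᵢcᵢ/nᵢ), where nᵢ is the stratum total.
Stratum 1 (≤ High school): n = 585; a·d/n = 110·276/585 = 51.8974; b·c/n = 66·133/585 = 15.0051
Stratum 2 (Some college): n = 474; a·d/n = 103·214/474 = 46.5021; b·c/n = 144·13/474 = 3.9494
Stratum 3 (≥ Bachelor's): n = 480; a·d/n = 53·219/480 = 24.1812; b·c/n = 46·162/480 = 15.5250
OR_MH = (51.8974 + 46.5021 + 24.1812) / (15.0051 + 3.9494 + 15.5250) = 122.5808 / 34.4795 = 3.55518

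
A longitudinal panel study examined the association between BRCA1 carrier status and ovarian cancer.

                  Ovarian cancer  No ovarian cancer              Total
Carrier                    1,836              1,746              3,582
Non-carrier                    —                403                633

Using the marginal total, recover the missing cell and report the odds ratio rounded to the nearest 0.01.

The missing cell is in the unexposed row: 633 − 403 = 230.
So a = 1836, b = 1746, c = 230, d = 403.
OR = (a·d)/(b·c) = (1836 × 403) / (1746 × 230) = 739908 / 401580 = 1.84249

1.84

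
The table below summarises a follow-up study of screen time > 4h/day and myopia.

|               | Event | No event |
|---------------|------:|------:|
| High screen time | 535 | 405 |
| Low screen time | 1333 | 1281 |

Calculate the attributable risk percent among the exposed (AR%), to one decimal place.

10.4

Cells: a = 535, b = 405, c = 1333, d = 1281.
Risk in exposed = 535/940 = 0.56915; risk in unexposed = 1333/2614 = 0.50995.
RR = 0.56915/0.50995 = 1.11610
AR% = (RR − 1)/RR × 100 = (1.11610 − 1)/1.11610 × 100 = 10.4019%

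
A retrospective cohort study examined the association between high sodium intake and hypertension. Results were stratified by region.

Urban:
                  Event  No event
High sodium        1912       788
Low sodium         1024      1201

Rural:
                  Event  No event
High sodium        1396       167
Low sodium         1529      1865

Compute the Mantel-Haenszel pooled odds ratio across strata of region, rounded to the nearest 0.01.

OR_MH = Σ(aᵢdᵢ/nᵢ) / Σ(bᵢcᵢ/nᵢ), where nᵢ is the stratum total.
Stratum 1 (Urban): n = 4925; a·d/n = 1912·1201/4925 = 466.2562; b·c/n = 788·1024/4925 = 163.8400
Stratum 2 (Rural): n = 4957; a·d/n = 1396·1865/4957 = 525.2249; b·c/n = 167·1529/4957 = 51.5116
OR_MH = (466.2562 + 525.2249) / (163.8400 + 51.5116) = 991.4812 / 215.3516 = 4.60401

4.60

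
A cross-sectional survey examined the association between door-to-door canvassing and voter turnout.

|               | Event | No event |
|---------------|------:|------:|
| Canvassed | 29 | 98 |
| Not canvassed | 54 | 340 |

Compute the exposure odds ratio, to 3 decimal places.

Cells: a = 29, b = 98, c = 54, d = 340.
OR = (a·d)/(b·c) = (29 × 340) / (98 × 54) = 9860 / 5292 = 1.86319
The odds of voter turnout are about 1.86 times as high in the canvassed group.

1.863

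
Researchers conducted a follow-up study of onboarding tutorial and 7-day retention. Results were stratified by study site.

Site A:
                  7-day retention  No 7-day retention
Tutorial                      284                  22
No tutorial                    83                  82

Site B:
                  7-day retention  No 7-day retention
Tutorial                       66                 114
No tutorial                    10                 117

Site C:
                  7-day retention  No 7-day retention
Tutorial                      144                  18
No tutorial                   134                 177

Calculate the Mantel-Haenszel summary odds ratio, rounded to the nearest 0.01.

OR_MH = Σ(aᵢdᵢ/nᵢ) / Σ(bᵢcᵢ/nᵢ), where nᵢ is the stratum total.
Stratum 1 (Site A): n = 471; a·d/n = 284·82/471 = 49.4437; b·c/n = 22·83/471 = 3.8769
Stratum 2 (Site B): n = 307; a·d/n = 66·117/307 = 25.1531; b·c/n = 114·10/307 = 3.7134
Stratum 3 (Site C): n = 473; a·d/n = 144·177/473 = 53.8858; b·c/n = 18·134/473 = 5.0994
OR_MH = (49.4437 + 25.1531 + 53.8858) / (3.8769 + 3.7134 + 5.0994) = 128.4827 / 12.6896 = 10.12505

10.13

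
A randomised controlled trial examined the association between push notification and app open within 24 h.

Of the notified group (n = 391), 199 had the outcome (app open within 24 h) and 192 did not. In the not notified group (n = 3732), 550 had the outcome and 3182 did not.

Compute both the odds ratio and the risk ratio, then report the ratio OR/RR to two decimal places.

1.74

From the description: a = 199, b = 192, c = 550, d = 3182.
OR = (199·3182)/(192·550) = 633218/105600 = 5.99638
Risk in exposed = 199/391 = 0.50895; risk in unexposed = 550/3732 = 0.14737; RR = 3.45347
OR/RR = 5.99638 / 3.45347 = 1.73634
The outcome is not rare, so the OR lies further from 1 than the RR.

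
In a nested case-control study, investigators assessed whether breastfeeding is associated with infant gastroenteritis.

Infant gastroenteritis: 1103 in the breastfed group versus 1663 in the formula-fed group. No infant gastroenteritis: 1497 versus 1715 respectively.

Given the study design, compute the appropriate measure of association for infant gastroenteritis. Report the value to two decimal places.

0.76

From the description: a = 1103, b = 1497, c = 1663, d = 1715.
This is a nested case-control study: participants were sampled on outcome status, so risks in the source population cannot be estimated directly — relative risk is not valid here. The odds ratio is the appropriate measure.
OR = (a·d)/(b·c) = (1103 × 1715) / (1497 × 1663) = 1891645 / 2489511 = 0.75985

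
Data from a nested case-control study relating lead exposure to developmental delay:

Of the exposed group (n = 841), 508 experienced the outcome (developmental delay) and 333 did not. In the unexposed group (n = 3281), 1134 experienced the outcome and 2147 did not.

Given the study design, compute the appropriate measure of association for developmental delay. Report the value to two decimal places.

From the description: a = 508, b = 333, c = 1134, d = 2147.
This is a nested case-control study: participants were sampled on outcome status, so risks in the source population cannot be estimated directly — relative risk is not valid here. The odds ratio is the appropriate measure.
OR = (a·d)/(b·c) = (508 × 2147) / (333 × 1134) = 1090676 / 377622 = 2.88827

2.89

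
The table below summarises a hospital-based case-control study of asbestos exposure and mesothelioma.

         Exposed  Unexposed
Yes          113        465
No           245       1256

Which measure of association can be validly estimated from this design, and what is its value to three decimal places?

1.246

Reading the table with exposure as columns: a = 113 (Exposed, case), b = 245 (Exposed, non-case), c = 465 (Unexposed, case), d = 1256.
This is a hospital-based case-control study: participants were sampled on outcome status, so risks in the source population cannot be estimated directly — relative risk is not valid here. The odds ratio is the appropriate measure.
OR = (a·d)/(b·c) = (113 × 1256) / (245 × 465) = 141928 / 113925 = 1.24580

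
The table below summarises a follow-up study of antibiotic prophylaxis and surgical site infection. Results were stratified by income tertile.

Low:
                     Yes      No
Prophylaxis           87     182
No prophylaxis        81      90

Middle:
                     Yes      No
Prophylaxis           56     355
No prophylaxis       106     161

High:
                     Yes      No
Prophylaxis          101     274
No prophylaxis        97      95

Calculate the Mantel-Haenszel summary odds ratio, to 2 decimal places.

OR_MH = Σ(aᵢdᵢ/nᵢ) / Σ(bᵢcᵢ/nᵢ), where nᵢ is the stratum total.
Stratum 1 (Low): n = 440; a·d/n = 87·90/440 = 17.7955; b·c/n = 182·81/440 = 33.5045
Stratum 2 (Middle): n = 678; a·d/n = 56·161/678 = 13.2979; b·c/n = 355·106/678 = 55.5015
Stratum 3 (High): n = 567; a·d/n = 101·95/567 = 16.9224; b·c/n = 274·97/567 = 46.8748
OR_MH = (17.7955 + 13.2979 + 16.9224) / (33.5045 + 55.5015 + 46.8748) = 48.0158 / 135.8808 = 0.35337

0.35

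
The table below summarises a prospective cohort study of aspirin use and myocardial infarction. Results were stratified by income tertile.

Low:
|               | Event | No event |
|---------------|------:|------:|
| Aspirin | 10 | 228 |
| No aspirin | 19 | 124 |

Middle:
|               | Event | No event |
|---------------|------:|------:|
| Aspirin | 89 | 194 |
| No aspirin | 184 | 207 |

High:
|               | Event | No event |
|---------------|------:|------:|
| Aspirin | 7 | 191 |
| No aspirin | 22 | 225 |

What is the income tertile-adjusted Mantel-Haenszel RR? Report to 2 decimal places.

RR_MH = Σ(aᵢ·n₀ᵢ/nᵢ) / Σ(cᵢ·n₁ᵢ/nᵢ), with n₁ᵢ = aᵢ+bᵢ (exposed), n₀ᵢ = cᵢ+dᵢ (unexposed), nᵢ = n₁ᵢ+n₀ᵢ.
Stratum 1 (Low): n₁ = 238, n₀ = 143, n = 381; a·n₀/n = 10·143/381 = 3.7533; c·n₁/n = 19·238/381 = 11.8688
Stratum 2 (Middle): n₁ = 283, n₀ = 391, n = 674; a·n₀/n = 89·391/674 = 51.6306; c·n₁/n = 184·283/674 = 77.2582
Stratum 3 (High): n₁ = 198, n₀ = 247, n = 445; a·n₀/n = 7·247/445 = 3.8854; c·n₁/n = 22·198/445 = 9.7888
RR_MH = (3.7533 + 51.6306 + 3.8854) / (11.8688 + 77.2582 + 9.7888) = 59.2692 / 98.9157 = 0.59919

0.60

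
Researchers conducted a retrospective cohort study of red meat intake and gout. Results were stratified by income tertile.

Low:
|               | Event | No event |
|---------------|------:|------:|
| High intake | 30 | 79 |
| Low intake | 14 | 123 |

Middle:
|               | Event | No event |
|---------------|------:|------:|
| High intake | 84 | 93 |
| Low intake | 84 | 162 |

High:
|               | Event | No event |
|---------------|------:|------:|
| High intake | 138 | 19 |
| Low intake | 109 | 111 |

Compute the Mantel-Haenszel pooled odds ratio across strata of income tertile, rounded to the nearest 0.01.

3.09

OR_MH = Σ(aᵢdᵢ/nᵢ) / Σ(bᵢcᵢ/nᵢ), where nᵢ is the stratum total.
Stratum 1 (Low): n = 246; a·d/n = 30·123/246 = 15.0000; b·c/n = 79·14/246 = 4.4959
Stratum 2 (Middle): n = 423; a·d/n = 84·162/423 = 32.1702; b·c/n = 93·84/423 = 18.4681
Stratum 3 (High): n = 377; a·d/n = 138·111/377 = 40.6313; b·c/n = 19·109/377 = 5.4934
OR_MH = (15.0000 + 32.1702 + 40.6313) / (4.4959 + 18.4681 + 5.4934) = 87.8015 / 28.4574 = 3.08537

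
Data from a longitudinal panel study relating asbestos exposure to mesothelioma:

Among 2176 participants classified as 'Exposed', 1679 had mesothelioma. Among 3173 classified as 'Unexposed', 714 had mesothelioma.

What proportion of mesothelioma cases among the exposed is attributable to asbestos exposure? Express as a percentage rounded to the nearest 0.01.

70.84

From the description: a = 1679, b = 497, c = 714, d = 2459.
Risk in exposed = 1679/2176 = 0.77160; risk in unexposed = 714/3173 = 0.22502.
RR = 0.77160/0.22502 = 3.42897
AR% = (RR − 1)/RR × 100 = (3.42897 − 1)/3.42897 × 100 = 70.8367%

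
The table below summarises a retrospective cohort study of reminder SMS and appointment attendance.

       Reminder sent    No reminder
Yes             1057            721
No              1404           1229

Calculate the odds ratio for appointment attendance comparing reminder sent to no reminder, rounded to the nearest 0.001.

Reading the table with exposure as columns: a = 1057 (Reminder sent, case), b = 1404 (Reminder sent, non-case), c = 721 (No reminder, case), d = 1229.
OR = (a·d)/(b·c) = (1057 × 1229) / (1404 × 721) = 1299053 / 1012284 = 1.28329
The odds of appointment attendance are about 1.28 times as high in the reminder sent group.

1.283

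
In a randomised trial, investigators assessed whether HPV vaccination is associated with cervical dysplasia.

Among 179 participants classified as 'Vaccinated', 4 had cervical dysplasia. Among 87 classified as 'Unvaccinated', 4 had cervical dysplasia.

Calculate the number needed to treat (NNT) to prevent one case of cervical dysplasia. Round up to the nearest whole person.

Risk in treated group = 4/179 = 0.02235; risk in control = 4/87 = 0.04598.
Absolute risk reduction = 0.04598 − 0.02235 = 0.02363
NNT = 1 / ARR = 1 / 0.02363 = 42.318 → round up → 43

43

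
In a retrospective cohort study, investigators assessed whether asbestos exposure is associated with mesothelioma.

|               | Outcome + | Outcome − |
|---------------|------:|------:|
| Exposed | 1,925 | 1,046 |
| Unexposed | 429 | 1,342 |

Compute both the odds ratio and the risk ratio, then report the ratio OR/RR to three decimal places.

Cells: a = 1925, b = 1046, c = 429, d = 1342.
OR = (1925·1342)/(1046·429) = 2583350/448734 = 5.75697
Risk in exposed = 1925/2971 = 0.64793; risk in unexposed = 429/1771 = 0.24224; RR = 2.67479
OR/RR = 5.75697 / 2.67479 = 2.15231
The outcome is not rare, so the OR lies further from 1 than the RR.

2.152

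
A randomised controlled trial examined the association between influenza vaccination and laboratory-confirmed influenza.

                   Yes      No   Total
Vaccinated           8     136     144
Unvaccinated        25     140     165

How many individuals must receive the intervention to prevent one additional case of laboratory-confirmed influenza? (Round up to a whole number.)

11

Risk in treated group = 8/144 = 0.05556; risk in control = 25/165 = 0.15152.
Absolute risk reduction = 0.15152 − 0.05556 = 0.09596
NNT = 1 / ARR = 1 / 0.09596 = 10.421 → round up → 11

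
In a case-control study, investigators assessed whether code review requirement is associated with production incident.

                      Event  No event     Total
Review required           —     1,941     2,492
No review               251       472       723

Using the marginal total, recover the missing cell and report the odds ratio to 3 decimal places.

The missing cell is in the exposed row: 2492 − 1941 = 551.
So a = 551, b = 1941, c = 251, d = 472.
OR = (a·d)/(b·c) = (551 × 472) / (1941 × 251) = 260072 / 487191 = 0.53382

0.534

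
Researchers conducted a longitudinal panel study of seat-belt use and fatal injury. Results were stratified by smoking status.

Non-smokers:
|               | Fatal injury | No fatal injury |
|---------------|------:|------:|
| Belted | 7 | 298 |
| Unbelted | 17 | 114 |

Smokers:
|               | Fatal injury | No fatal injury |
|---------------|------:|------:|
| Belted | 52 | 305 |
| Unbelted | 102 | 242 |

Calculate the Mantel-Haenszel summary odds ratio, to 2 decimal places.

0.35

OR_MH = Σ(aᵢdᵢ/nᵢ) / Σ(bᵢcᵢ/nᵢ), where nᵢ is the stratum total.
Stratum 1 (Non-smokers): n = 436; a·d/n = 7·114/436 = 1.8303; b·c/n = 298·17/436 = 11.6193
Stratum 2 (Smokers): n = 701; a·d/n = 52·242/701 = 17.9515; b·c/n = 305·102/701 = 44.3795
OR_MH = (1.8303 + 17.9515) / (11.6193 + 44.3795) = 19.7818 / 55.9987 = 0.35325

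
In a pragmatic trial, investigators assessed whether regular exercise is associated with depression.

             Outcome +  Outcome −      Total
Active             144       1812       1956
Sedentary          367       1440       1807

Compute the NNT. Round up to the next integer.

8

Risk in treated group = 144/1956 = 0.07362; risk in control = 367/1807 = 0.20310.
Absolute risk reduction = 0.20310 − 0.07362 = 0.12948
NNT = 1 / ARR = 1 / 0.12948 = 7.723 → round up → 8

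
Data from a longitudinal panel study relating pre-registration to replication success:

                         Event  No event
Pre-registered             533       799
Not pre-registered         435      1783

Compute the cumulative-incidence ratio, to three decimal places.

Cells: a = 533, b = 799, c = 435, d = 1783.
Risk in exposed = 533/1332 = 0.40015; risk in unexposed = 435/2218 = 0.19612.
RR = 0.40015 / 0.19612 = 2.04031
The risk among the exposed is 2.04 times that among the unexposed.

2.040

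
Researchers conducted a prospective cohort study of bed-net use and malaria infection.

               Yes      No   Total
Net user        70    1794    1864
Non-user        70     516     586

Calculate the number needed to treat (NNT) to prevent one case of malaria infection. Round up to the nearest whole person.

Risk in treated group = 70/1864 = 0.03755; risk in control = 70/586 = 0.11945.
Absolute risk reduction = 0.11945 − 0.03755 = 0.08190
NNT = 1 / ARR = 1 / 0.08190 = 12.210 → round up → 13

13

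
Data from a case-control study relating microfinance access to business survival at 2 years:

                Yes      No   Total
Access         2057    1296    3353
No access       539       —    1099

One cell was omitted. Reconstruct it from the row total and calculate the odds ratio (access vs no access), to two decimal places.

The missing cell is in the unexposed row: 1099 − 539 = 560.
So a = 2057, b = 1296, c = 539, d = 560.
OR = (a·d)/(b·c) = (2057 × 560) / (1296 × 539) = 1151920 / 698544 = 1.64903

1.65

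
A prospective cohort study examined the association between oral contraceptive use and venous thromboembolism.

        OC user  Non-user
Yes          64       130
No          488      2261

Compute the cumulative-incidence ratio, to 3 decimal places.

2.132

Reading the table with exposure as columns: a = 64 (OC user, case), b = 488 (OC user, non-case), c = 130 (Non-user, case), d = 2261.
Risk in exposed = 64/552 = 0.11594; risk in unexposed = 130/2391 = 0.05437.
RR = 0.11594 / 0.05437 = 2.13244
The risk among the exposed is 2.13 times that among the unexposed.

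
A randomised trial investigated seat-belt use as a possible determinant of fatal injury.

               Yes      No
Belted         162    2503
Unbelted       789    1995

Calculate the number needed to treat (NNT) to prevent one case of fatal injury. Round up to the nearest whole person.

Risk in treated group = 162/2665 = 0.06079; risk in control = 789/2784 = 0.28341.
Absolute risk reduction = 0.28341 − 0.06079 = 0.22262
NNT = 1 / ARR = 1 / 0.22262 = 4.492 → round up → 5

5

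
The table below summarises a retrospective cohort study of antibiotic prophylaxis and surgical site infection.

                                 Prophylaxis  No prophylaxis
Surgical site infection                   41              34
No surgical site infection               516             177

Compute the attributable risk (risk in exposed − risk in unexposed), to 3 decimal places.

-0.088

Reading the table with exposure as columns: a = 41 (Prophylaxis, case), b = 516 (Prophylaxis, non-case), c = 34 (No prophylaxis, case), d = 177.
Risk in exposed = 41/557 = 0.073609; risk in unexposed = 34/211 = 0.161137.
Risk difference = 0.073609 − 0.161137 = -0.087529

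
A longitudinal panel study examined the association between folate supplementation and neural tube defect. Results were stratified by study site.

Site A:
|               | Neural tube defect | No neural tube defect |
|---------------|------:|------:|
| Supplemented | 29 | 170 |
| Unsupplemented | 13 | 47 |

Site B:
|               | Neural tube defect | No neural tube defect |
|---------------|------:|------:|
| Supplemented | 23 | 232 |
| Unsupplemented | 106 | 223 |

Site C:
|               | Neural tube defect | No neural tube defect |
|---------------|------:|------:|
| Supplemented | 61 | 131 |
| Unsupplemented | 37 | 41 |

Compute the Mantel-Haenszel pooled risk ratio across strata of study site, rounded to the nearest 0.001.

RR_MH = Σ(aᵢ·n₀ᵢ/nᵢ) / Σ(cᵢ·n₁ᵢ/nᵢ), with n₁ᵢ = aᵢ+bᵢ (exposed), n₀ᵢ = cᵢ+dᵢ (unexposed), nᵢ = n₁ᵢ+n₀ᵢ.
Stratum 1 (Site A): n₁ = 199, n₀ = 60, n = 259; a·n₀/n = 29·60/259 = 6.7181; c·n₁/n = 13·199/259 = 9.9884
Stratum 2 (Site B): n₁ = 255, n₀ = 329, n = 584; a·n₀/n = 23·329/584 = 12.9572; c·n₁/n = 106·255/584 = 46.2842
Stratum 3 (Site C): n₁ = 192, n₀ = 78, n = 270; a·n₀/n = 61·78/270 = 17.6222; c·n₁/n = 37·192/270 = 26.3111
RR_MH = (6.7181 + 12.9572 + 17.6222) / (9.9884 + 46.2842 + 26.3111) = 37.2976 / 82.5838 = 0.45163

0.452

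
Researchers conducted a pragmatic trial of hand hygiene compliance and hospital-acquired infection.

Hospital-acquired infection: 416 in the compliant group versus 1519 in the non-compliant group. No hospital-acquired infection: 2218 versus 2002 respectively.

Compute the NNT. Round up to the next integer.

4

Risk in treated group = 416/2634 = 0.15793; risk in control = 1519/3521 = 0.43141.
Absolute risk reduction = 0.43141 − 0.15793 = 0.27348
NNT = 1 / ARR = 1 / 0.27348 = 3.657 → round up → 4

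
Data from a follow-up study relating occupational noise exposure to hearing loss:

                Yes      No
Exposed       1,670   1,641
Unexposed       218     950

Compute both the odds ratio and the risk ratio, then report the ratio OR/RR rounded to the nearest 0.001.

1.641

Cells: a = 1670, b = 1641, c = 218, d = 950.
OR = (1670·950)/(1641·218) = 1586500/357738 = 4.43481
Risk in exposed = 1670/3311 = 0.50438; risk in unexposed = 218/1168 = 0.18664; RR = 2.70236
OR/RR = 4.43481 / 2.70236 = 1.64109
The outcome is not rare, so the OR lies further from 1 than the RR.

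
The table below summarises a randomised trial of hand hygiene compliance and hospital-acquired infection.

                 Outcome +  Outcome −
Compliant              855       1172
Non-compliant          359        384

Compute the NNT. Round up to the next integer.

Risk in treated group = 855/2027 = 0.42181; risk in control = 359/743 = 0.48318.
Absolute risk reduction = 0.48318 − 0.42181 = 0.06137
NNT = 1 / ARR = 1 / 0.06137 = 16.294 → round up → 17

17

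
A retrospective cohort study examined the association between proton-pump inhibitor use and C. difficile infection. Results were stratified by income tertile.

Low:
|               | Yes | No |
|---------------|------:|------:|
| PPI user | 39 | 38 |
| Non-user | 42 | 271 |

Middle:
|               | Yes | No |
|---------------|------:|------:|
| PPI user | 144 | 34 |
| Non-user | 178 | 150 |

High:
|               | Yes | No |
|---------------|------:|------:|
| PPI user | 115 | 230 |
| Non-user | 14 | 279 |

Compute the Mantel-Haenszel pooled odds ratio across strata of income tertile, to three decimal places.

OR_MH = Σ(aᵢdᵢ/nᵢ) / Σ(bᵢcᵢ/nᵢ), where nᵢ is the stratum total.
Stratum 1 (Low): n = 390; a·d/n = 39·271/390 = 27.1000; b·c/n = 38·42/390 = 4.0923
Stratum 2 (Middle): n = 506; a·d/n = 144·150/506 = 42.6877; b·c/n = 34·178/506 = 11.9605
Stratum 3 (High): n = 638; a·d/n = 115·279/638 = 50.2900; b·c/n = 230·14/638 = 5.0470
OR_MH = (27.1000 + 42.6877 + 50.2900) / (4.0923 + 11.9605 + 5.0470) = 120.0777 / 21.0998 = 5.69094

5.691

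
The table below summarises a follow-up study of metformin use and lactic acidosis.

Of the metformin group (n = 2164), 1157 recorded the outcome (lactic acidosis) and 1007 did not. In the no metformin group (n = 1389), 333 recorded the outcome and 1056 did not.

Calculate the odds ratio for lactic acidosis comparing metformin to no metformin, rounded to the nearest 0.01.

From the description: a = 1157, b = 1007, c = 333, d = 1056.
OR = (a·d)/(b·c) = (1157 × 1056) / (1007 × 333) = 1221792 / 335331 = 3.64354
The odds of lactic acidosis are about 3.64 times as high in the metformin group.

3.64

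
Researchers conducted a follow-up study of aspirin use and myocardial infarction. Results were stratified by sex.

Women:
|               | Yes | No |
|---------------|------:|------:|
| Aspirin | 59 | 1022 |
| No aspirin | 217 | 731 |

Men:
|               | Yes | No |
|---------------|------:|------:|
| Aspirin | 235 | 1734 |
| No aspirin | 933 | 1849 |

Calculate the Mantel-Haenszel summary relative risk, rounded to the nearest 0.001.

RR_MH = Σ(aᵢ·n₀ᵢ/nᵢ) / Σ(cᵢ·n₁ᵢ/nᵢ), with n₁ᵢ = aᵢ+bᵢ (exposed), n₀ᵢ = cᵢ+dᵢ (unexposed), nᵢ = n₁ᵢ+n₀ᵢ.
Stratum 1 (Women): n₁ = 1081, n₀ = 948, n = 2029; a·n₀/n = 59·948/2029 = 27.5663; c·n₁/n = 217·1081/2029 = 115.6121
Stratum 2 (Men): n₁ = 1969, n₀ = 2782, n = 4751; a·n₀/n = 235·2782/4751 = 137.6068; c·n₁/n = 933·1969/4751 = 386.6716
RR_MH = (27.5663 + 137.6068) / (115.6121 + 386.6716) = 165.1731 / 502.2838 = 0.32884

0.329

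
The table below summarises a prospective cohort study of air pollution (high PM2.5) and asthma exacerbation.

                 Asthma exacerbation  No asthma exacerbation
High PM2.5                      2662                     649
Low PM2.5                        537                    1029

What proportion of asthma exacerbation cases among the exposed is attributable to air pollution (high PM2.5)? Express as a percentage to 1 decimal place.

Cells: a = 2662, b = 649, c = 537, d = 1029.
Risk in exposed = 2662/3311 = 0.80399; risk in unexposed = 537/1566 = 0.34291.
RR = 0.80399/0.34291 = 2.34459
AR% = (RR − 1)/RR × 100 = (2.34459 − 1)/2.34459 × 100 = 57.3486%

57.3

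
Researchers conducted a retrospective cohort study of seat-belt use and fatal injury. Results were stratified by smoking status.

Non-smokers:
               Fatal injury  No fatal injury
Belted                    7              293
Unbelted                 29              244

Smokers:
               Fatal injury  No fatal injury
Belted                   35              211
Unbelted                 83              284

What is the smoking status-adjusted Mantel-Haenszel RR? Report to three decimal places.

RR_MH = Σ(aᵢ·n₀ᵢ/nᵢ) / Σ(cᵢ·n₁ᵢ/nᵢ), with n₁ᵢ = aᵢ+bᵢ (exposed), n₀ᵢ = cᵢ+dᵢ (unexposed), nᵢ = n₁ᵢ+n₀ᵢ.
Stratum 1 (Non-smokers): n₁ = 300, n₀ = 273, n = 573; a·n₀/n = 7·273/573 = 3.3351; c·n₁/n = 29·300/573 = 15.1832
Stratum 2 (Smokers): n₁ = 246, n₀ = 367, n = 613; a·n₀/n = 35·367/613 = 20.9543; c·n₁/n = 83·246/613 = 33.3083
RR_MH = (3.3351 + 20.9543) / (15.1832 + 33.3083) = 24.2894 / 48.4916 = 0.50090

0.501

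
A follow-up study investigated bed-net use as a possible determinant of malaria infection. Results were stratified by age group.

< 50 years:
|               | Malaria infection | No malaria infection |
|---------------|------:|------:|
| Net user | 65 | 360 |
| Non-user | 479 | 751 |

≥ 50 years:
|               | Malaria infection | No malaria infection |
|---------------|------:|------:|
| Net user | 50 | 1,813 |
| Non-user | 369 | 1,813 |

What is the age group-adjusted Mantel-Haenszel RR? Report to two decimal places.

0.26

RR_MH = Σ(aᵢ·n₀ᵢ/nᵢ) / Σ(cᵢ·n₁ᵢ/nᵢ), with n₁ᵢ = aᵢ+bᵢ (exposed), n₀ᵢ = cᵢ+dᵢ (unexposed), nᵢ = n₁ᵢ+n₀ᵢ.
Stratum 1 (< 50 years): n₁ = 425, n₀ = 1230, n = 1655; a·n₀/n = 65·1230/1655 = 48.3082; c·n₁/n = 479·425/1655 = 123.0060
Stratum 2 (≥ 50 years): n₁ = 1863, n₀ = 2182, n = 4045; a·n₀/n = 50·2182/4045 = 26.9716; c·n₁/n = 369·1863/4045 = 169.9498
RR_MH = (48.3082 + 26.9716) / (123.0060 + 169.9498) = 75.2797 / 292.9559 = 0.25697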